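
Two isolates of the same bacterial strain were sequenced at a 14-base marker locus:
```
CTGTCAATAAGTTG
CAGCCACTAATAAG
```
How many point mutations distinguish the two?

Comparing position by position, 6 sites differ: 2 (T/A), 4 (T/C), 7 (A/C), 11 (G/T), 12 (T/A), 13 (T/A).

6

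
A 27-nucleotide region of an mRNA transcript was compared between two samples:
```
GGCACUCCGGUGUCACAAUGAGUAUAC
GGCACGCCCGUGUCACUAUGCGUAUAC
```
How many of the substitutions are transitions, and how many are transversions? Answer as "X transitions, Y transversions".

0 transitions, 4 transversions

Transitions (purine↔purine or pyrimidine↔pyrimidine): none.
Transversions (purine↔pyrimidine): 6 U→G, 9 G→C, 17 A→U, 21 A→C.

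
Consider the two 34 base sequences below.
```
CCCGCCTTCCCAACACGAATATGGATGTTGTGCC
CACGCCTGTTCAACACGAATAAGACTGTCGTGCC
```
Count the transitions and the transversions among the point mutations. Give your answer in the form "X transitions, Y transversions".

4 transitions, 4 transversions

Transitions (purine↔purine or pyrimidine↔pyrimidine): 9 C→T, 10 C→T, 24 G→A, 29 T→C.
Transversions (purine↔pyrimidine): 2 C→A, 8 T→G, 22 T→A, 25 A→C.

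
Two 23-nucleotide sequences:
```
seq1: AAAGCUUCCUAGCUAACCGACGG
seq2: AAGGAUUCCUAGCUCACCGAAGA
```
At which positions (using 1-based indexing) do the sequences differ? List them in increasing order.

3, 5, 15, 21, 23

Scanning 1-based: 3: A/G; 5: C/A; 15: A/C; 21: C/A; 23: G/A.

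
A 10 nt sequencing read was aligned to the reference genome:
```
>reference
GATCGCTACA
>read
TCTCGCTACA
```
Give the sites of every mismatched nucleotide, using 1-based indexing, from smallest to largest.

1, 2

Differences at site 1 (G→T), site 2 (A→C).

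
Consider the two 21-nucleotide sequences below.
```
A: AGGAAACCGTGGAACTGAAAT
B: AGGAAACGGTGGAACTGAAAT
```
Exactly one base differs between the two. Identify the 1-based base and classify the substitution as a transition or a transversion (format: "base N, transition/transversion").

base 8, transversion

Base 8 changes C→G. C is a pyrimidine and G is a purine, so this is a transversion.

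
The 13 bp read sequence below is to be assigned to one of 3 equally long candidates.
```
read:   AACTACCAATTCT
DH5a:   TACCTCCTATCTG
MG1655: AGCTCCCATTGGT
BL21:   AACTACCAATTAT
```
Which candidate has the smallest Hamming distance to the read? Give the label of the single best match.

BL21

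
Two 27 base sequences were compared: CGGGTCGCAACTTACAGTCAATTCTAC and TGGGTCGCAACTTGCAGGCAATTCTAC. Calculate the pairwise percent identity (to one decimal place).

88.9%

3 positions differ (1, 14, 18), so 24 of 27 match: 24/27 = 88.89%.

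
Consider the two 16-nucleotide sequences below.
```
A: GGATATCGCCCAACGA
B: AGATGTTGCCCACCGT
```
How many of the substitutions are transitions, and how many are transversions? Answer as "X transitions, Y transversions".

3 transitions, 2 transversions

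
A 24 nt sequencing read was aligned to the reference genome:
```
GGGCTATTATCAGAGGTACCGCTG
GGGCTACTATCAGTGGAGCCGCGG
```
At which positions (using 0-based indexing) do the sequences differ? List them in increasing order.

6, 13, 16, 17, 22

Differences at position 6 (T→C), position 13 (A→T), position 16 (T→A), position 17 (A→G), position 22 (T→G).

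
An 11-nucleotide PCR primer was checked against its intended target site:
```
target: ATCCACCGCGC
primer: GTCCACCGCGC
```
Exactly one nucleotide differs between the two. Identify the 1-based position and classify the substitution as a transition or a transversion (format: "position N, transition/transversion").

Position 1 changes A→G. A is a purine and G is a purine, so this is a transition.

position 1, transition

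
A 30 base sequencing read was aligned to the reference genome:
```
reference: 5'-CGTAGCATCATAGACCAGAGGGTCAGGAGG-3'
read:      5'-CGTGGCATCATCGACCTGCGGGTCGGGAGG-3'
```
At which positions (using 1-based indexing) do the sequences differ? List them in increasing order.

Differences at position 4 (A→G), position 12 (A→C), position 17 (A→T), position 19 (A→C), position 25 (A→G).

4, 12, 17, 19, 25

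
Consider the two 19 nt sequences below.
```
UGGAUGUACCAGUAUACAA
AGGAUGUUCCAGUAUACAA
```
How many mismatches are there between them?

2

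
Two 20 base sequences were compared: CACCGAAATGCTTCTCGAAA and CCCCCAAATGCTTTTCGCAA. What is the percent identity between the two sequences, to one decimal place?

80.0%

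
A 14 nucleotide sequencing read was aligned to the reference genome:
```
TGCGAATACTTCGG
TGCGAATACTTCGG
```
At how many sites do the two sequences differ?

0

No positions differ; the sequences are identical.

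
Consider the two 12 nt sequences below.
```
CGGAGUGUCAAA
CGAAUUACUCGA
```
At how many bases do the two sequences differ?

7

Comparing position by position, 7 bases differ: 3 (G/A), 5 (G/U), 7 (G/A), 8 (U/C), 9 (C/U), 10 (A/C), 11 (A/G).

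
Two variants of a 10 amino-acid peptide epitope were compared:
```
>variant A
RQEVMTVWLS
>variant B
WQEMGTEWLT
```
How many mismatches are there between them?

5

Mismatches (1-based): residue 1: R→W; residue 4: V→M; residue 5: M→G; residue 7: V→E; residue 10: S→T.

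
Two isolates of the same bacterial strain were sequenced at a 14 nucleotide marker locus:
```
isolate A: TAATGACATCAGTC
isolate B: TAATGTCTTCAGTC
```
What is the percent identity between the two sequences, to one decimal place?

2 positions differ (6, 8), so 12 of 14 match: 12/14 = 85.71%.

85.7%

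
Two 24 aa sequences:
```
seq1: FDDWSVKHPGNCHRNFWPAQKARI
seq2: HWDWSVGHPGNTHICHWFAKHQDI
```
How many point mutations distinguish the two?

12

Comparing position by position, 12 positions differ: 1 (F/H), 2 (D/W), 7 (K/G), 12 (C/T), 14 (R/I), 15 (N/C), 16 (F/H), 18 (P/F), 20 (Q/K), 21 (K/H), 22 (A/Q), 23 (R/D).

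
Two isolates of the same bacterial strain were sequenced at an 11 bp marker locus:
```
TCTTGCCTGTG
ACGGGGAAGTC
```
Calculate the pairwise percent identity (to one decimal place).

7 positions differ (1, 3, 4, 6, 7, 8, 11), so 4 of 11 match: 4/11 = 36.36%.

36.4%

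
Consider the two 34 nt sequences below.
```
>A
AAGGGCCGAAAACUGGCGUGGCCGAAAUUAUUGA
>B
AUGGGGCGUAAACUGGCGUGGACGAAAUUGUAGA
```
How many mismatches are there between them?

6

Mismatches (1-based): position 2: A→U; position 6: C→G; position 9: A→U; position 22: C→A; position 30: A→G; position 32: U→A.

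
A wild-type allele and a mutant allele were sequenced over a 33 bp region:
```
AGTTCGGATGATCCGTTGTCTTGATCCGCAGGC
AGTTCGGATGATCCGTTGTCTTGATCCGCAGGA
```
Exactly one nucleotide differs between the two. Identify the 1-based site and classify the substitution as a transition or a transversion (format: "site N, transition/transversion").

The sequences differ only at site 33: C→A (pyrimidine→purine), a transversion.

site 33, transversion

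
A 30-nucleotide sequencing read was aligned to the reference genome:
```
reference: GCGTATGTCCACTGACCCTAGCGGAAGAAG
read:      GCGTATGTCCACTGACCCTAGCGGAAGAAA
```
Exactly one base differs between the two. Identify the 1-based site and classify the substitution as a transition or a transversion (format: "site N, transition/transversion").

site 30, transition

The sequences differ only at site 30: G→A (purine→purine), a transition.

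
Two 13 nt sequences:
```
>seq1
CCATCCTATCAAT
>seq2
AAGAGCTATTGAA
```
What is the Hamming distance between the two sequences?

Comparing position by position, 8 positions differ: 1 (C/A), 2 (C/A), 3 (A/G), 4 (T/A), 5 (C/G), 10 (C/T), 11 (A/G), 13 (T/A).

8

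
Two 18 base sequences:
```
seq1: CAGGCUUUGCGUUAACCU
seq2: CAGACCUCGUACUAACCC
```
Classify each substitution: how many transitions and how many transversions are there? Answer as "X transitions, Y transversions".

7 transitions, 0 transversions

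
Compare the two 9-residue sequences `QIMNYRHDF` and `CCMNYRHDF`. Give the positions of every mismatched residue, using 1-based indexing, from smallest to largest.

1, 2

Differences at position 1 (Q→C), position 2 (I→C).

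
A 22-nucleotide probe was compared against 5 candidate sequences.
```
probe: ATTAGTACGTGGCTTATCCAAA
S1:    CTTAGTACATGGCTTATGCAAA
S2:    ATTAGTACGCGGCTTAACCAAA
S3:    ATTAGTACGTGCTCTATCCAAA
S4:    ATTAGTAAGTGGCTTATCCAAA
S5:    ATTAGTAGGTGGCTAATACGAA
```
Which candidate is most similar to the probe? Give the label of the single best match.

S4

S1 differs at 3 bases; S2 differs at 2 bases; S3 differs at 3 bases; S4 differs at 1 base; S5 differs at 4 bases. The closest is S4.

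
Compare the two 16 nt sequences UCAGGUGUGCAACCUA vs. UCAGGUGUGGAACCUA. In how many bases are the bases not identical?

1

Mismatches (1-based): base 10: C→G.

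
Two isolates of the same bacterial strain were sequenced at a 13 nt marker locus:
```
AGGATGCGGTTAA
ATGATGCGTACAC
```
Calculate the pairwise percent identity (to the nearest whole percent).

Mismatches at positions 2, 9, 10, 11, 13 (1-based): 5 of 13.
Identical positions: 8/13 = 61.54% → 62%.

62%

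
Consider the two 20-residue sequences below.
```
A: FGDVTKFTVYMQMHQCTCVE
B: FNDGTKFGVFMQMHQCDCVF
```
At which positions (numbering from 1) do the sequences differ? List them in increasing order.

Scanning 1-based: 2: G/N; 4: V/G; 8: T/G; 10: Y/F; 17: T/D; 20: E/F.

2, 4, 8, 10, 17, 20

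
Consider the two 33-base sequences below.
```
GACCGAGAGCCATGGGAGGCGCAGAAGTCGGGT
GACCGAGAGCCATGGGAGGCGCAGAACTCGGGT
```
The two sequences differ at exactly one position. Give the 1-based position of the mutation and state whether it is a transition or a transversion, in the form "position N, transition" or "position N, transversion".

Position 27 changes G→C. G is a purine and C is a pyrimidine, so this is a transversion.

position 27, transversion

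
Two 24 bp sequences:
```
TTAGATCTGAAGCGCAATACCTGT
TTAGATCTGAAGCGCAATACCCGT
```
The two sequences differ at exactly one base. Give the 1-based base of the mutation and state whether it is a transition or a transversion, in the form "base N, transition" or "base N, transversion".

The sequences differ only at base 22: T→C (pyrimidine→pyrimidine), a transition.

base 22, transition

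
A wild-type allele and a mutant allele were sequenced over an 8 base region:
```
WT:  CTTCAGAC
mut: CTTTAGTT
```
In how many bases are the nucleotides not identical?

Mismatches (1-based): base 4: C→T; base 7: A→T; base 8: C→T.

3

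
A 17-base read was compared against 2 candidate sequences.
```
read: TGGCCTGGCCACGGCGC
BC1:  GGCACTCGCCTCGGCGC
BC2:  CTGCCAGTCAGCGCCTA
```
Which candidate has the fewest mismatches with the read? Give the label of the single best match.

BC1

Hamming distances to read — BC1: 5; BC2: 9.
Smallest is BC1 with 5 mismatches.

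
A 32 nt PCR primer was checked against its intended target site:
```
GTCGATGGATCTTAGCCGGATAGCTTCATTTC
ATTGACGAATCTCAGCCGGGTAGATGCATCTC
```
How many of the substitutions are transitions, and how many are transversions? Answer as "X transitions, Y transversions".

7 transitions, 2 transversions

Transitions (purine↔purine or pyrimidine↔pyrimidine): 1 G→A, 3 C→T, 6 T→C, 8 G→A, 13 T→C, 20 A→G, 30 T→C.
Transversions (purine↔pyrimidine): 24 C→A, 26 T→G.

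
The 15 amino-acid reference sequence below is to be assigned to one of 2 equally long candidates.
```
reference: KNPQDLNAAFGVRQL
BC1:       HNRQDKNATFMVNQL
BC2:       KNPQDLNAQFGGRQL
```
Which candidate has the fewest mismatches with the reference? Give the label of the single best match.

BC2

Hamming distances to reference — BC1: 6; BC2: 2.
Smallest is BC2 with 2 mismatches.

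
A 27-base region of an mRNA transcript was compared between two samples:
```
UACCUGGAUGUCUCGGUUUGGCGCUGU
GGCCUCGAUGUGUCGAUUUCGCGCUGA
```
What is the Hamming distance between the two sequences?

The sequences differ at sites 1, 2, 6, 12, 16, 20, 27 (1-based) — 7 in total.

7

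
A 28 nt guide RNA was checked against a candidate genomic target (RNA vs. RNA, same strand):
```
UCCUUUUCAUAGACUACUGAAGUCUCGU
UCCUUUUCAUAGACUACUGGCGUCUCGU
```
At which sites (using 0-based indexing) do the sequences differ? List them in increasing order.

Differences at site 19 (A→G), site 20 (A→C).

19, 20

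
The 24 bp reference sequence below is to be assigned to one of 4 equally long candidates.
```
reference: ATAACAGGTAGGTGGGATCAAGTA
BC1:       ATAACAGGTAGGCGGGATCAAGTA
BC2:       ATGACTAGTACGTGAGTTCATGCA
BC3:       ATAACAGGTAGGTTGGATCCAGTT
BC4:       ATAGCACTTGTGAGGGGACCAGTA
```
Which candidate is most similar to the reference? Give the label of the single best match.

BC1 differs at 1 base; BC2 differs at 8 bases; BC3 differs at 3 bases; BC4 differs at 9 bases. The closest is BC1.

BC1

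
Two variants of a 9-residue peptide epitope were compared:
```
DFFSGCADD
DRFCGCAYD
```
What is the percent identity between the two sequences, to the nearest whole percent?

67%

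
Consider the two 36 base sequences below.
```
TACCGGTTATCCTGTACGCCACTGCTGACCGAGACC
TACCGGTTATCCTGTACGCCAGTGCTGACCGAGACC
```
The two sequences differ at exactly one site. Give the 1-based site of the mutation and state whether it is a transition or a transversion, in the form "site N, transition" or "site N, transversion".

site 22, transversion

Site 22 changes C→G. C is a pyrimidine and G is a purine, so this is a transversion.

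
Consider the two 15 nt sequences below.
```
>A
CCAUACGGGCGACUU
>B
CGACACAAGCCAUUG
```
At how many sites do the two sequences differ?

7

Mismatches (1-based): site 2: C→G; site 4: U→C; site 7: G→A; site 8: G→A; site 11: G→C; site 13: C→U; site 15: U→G.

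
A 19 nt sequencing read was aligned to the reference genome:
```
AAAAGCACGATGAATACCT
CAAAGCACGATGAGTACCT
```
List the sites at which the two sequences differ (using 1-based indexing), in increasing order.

Scanning 1-based: 1: A/C; 14: A/G.

1, 14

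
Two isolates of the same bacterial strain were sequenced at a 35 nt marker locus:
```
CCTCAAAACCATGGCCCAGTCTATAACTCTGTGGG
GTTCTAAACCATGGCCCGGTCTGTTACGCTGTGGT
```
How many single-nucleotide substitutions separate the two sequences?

Comparing position by position, 8 bases differ: 1 (C/G), 2 (C/T), 5 (A/T), 18 (A/G), 23 (A/G), 25 (A/T), 28 (T/G), 35 (G/T).

8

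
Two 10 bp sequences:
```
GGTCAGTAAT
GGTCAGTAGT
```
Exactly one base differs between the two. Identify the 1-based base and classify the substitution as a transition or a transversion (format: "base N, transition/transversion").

base 9, transition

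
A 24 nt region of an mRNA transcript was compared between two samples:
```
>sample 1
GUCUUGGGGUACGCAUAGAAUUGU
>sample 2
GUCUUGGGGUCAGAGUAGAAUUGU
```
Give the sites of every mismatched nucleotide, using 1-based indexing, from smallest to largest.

11, 12, 14, 15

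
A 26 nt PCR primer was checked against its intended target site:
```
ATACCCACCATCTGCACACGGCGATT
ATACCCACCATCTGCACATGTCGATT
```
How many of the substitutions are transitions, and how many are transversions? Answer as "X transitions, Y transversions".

Mismatches (1-based):
position 19: C→T (pyrimidine→pyrimidine, transition)
position 21: G→T (purine→pyrimidine, transversion)

1 transition, 1 transversion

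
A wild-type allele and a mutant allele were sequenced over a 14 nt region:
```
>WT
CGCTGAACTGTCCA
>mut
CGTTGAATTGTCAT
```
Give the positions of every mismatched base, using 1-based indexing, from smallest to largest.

3, 8, 13, 14

Scanning 1-based: 3: C/T; 8: C/T; 13: C/A; 14: A/T.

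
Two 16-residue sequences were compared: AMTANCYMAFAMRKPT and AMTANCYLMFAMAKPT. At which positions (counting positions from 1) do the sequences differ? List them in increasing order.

8, 9, 13

Differences at position 8 (M→L), position 9 (A→M), position 13 (R→A).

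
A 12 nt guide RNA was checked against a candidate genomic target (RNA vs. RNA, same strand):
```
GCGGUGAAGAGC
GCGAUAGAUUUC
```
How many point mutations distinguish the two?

6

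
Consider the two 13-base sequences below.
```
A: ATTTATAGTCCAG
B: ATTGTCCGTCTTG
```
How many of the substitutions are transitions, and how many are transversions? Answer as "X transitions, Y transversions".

Transitions (purine↔purine or pyrimidine↔pyrimidine): 6 T→C, 11 C→T.
Transversions (purine↔pyrimidine): 4 T→G, 5 A→T, 7 A→C, 12 A→T.

2 transitions, 4 transversions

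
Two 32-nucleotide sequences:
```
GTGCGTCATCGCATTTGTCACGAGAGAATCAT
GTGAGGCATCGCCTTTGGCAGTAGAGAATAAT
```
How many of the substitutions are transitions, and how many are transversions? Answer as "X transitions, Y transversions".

Mismatches (1-based):
base 4: C→A (pyrimidine→purine, transversion)
base 6: T→G (pyrimidine→purine, transversion)
base 13: A→C (purine→pyrimidine, transversion)
base 18: T→G (pyrimidine→purine, transversion)
base 21: C→G (pyrimidine→purine, transversion)
base 22: G→T (purine→pyrimidine, transversion)
base 30: C→A (pyrimidine→purine, transversion)

0 transitions, 7 transversions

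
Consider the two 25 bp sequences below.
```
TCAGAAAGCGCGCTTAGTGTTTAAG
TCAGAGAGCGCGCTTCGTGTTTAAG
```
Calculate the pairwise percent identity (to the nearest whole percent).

Mismatches at positions 6, 16 (1-based): 2 of 25.
Identical positions: 23/25 = 92% → 92%.

92%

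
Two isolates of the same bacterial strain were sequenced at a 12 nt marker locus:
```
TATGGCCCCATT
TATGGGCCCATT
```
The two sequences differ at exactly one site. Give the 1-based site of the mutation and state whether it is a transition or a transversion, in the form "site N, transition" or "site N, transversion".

site 6, transversion

Site 6 changes C→G. C is a pyrimidine and G is a purine, so this is a transversion.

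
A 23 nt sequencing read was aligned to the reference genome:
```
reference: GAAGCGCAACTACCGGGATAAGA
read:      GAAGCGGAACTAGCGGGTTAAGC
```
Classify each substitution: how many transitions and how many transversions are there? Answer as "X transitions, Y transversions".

0 transitions, 4 transversions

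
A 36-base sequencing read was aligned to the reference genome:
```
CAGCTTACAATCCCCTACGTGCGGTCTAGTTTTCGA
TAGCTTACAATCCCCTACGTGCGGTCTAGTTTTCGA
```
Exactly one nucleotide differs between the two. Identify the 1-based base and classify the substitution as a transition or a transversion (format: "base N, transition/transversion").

base 1, transition

Base 1 changes C→T. C is a pyrimidine and T is a pyrimidine, so this is a transition.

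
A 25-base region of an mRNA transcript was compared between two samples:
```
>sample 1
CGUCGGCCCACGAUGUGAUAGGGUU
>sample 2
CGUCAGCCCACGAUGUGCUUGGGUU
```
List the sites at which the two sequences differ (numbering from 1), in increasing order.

Differences at site 5 (G→A), site 18 (A→C), site 20 (A→U).

5, 18, 20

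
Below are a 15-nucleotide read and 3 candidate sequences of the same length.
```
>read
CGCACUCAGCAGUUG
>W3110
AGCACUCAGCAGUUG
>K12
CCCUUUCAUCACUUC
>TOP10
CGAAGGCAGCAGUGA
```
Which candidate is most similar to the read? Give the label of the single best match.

Hamming distances to read — W3110: 1; K12: 6; TOP10: 5.
Smallest is W3110 with 1 mismatch.

W3110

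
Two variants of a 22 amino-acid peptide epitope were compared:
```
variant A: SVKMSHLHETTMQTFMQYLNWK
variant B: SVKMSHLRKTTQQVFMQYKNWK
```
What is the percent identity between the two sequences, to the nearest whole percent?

Mismatches at positions 8, 9, 12, 14, 19 (1-based): 5 of 22.
Identical positions: 17/22 = 77.27% → 77%.

77%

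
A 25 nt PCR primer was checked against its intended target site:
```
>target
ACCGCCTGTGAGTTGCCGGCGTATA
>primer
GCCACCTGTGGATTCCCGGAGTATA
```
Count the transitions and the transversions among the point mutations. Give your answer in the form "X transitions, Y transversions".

4 transitions, 2 transversions

Mismatches (1-based):
position 1: A→G (purine→purine, transition)
position 4: G→A (purine→purine, transition)
position 11: A→G (purine→purine, transition)
position 12: G→A (purine→purine, transition)
position 15: G→C (purine→pyrimidine, transversion)
position 20: C→A (pyrimidine→purine, transversion)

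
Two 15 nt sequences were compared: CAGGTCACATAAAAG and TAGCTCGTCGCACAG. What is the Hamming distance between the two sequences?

The sequences differ at sites 1, 4, 7, 8, 9, 10, 11, 13 (1-based) — 8 in total.

8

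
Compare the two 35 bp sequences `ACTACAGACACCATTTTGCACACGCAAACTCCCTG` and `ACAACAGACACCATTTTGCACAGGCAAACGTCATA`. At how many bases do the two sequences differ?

6

Mismatches (1-based): base 3: T→A; base 23: C→G; base 30: T→G; base 31: C→T; base 33: C→A; base 35: G→A.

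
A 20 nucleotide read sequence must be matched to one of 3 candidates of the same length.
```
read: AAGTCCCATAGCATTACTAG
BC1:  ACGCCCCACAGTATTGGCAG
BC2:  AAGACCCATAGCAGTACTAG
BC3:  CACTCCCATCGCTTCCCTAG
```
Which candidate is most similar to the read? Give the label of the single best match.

BC2

Hamming distances to read — BC1: 7; BC2: 2; BC3: 6.
Smallest is BC2 with 2 mismatches.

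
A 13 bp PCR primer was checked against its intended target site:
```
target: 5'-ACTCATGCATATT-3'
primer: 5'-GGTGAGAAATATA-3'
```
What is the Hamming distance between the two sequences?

7

The sequences differ at positions 1, 2, 4, 6, 7, 8, 13 (1-based) — 7 in total.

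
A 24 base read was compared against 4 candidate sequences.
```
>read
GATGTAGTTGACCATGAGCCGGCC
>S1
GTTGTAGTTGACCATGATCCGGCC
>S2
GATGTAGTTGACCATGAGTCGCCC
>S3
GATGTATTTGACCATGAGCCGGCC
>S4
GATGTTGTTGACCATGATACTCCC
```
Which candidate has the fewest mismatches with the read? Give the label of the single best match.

S3

S1 differs at 2 sites; S2 differs at 2 sites; S3 differs at 1 site; S4 differs at 5 sites. The closest is S3.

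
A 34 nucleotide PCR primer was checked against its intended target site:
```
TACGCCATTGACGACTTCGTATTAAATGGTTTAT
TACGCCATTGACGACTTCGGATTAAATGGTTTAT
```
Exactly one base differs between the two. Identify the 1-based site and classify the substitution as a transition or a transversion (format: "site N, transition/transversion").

site 20, transversion

Site 20 changes T→G. T is a pyrimidine and G is a purine, so this is a transversion.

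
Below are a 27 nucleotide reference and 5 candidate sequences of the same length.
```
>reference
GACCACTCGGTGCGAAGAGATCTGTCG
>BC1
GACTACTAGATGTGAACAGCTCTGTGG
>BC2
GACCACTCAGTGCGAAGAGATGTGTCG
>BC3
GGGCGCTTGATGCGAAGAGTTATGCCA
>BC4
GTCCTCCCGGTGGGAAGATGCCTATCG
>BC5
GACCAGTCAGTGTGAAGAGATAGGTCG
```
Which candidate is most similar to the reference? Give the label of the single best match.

BC2

BC1 differs at 7 positions; BC2 differs at 2 positions; BC3 differs at 9 positions; BC4 differs at 8 positions; BC5 differs at 5 positions. The closest is BC2.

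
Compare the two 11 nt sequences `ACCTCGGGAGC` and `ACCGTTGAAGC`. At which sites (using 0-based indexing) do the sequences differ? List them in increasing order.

Scanning 0-based: 3: T/G; 4: C/T; 5: G/T; 7: G/A.

3, 4, 5, 7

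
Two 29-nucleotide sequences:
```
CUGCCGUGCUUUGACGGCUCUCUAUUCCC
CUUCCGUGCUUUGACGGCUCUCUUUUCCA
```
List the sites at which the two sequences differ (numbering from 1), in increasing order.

3, 24, 29

Scanning 1-based: 3: G/U; 24: A/U; 29: C/A.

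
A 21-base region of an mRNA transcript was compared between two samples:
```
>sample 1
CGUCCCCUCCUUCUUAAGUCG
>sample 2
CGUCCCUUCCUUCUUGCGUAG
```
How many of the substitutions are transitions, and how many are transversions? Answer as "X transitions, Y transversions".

2 transitions, 2 transversions

Mismatches (1-based):
site 7: C→U (pyrimidine→pyrimidine, transition)
site 16: A→G (purine→purine, transition)
site 17: A→C (purine→pyrimidine, transversion)
site 20: C→A (pyrimidine→purine, transversion)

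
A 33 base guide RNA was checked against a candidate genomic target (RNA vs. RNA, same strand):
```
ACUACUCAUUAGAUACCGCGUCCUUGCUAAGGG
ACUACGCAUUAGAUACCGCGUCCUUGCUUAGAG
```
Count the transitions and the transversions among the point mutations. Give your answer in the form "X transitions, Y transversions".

Transitions (purine↔purine or pyrimidine↔pyrimidine): 32 G→A.
Transversions (purine↔pyrimidine): 6 U→G, 29 A→U.

1 transition, 2 transversions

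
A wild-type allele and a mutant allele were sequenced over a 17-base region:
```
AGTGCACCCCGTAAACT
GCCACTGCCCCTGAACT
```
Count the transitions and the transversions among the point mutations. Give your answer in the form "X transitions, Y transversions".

Mismatches (1-based):
base 1: A→G (purine→purine, transition)
base 2: G→C (purine→pyrimidine, transversion)
base 3: T→C (pyrimidine→pyrimidine, transition)
base 4: G→A (purine→purine, transition)
base 6: A→T (purine→pyrimidine, transversion)
base 7: C→G (pyrimidine→purine, transversion)
base 11: G→C (purine→pyrimidine, transversion)
base 13: A→G (purine→purine, transition)

4 transitions, 4 transversions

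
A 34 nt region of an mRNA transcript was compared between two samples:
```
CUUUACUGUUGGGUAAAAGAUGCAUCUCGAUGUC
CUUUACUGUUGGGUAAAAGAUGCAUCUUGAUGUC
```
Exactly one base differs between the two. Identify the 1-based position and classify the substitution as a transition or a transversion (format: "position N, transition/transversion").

The sequences differ only at position 28: C→U (pyrimidine→pyrimidine), a transition.

position 28, transition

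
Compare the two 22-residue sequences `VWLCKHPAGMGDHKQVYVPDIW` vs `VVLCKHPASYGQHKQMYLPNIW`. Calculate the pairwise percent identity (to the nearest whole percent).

7 positions differ (2, 9, 10, 12, 16, 18, 20), so 15 of 22 match: 15/22 = 68.18%.

68%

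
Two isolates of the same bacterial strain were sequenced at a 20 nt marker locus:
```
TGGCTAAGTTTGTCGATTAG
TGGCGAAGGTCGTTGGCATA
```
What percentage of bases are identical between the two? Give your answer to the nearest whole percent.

55%

9 positions differ (5, 9, 11, 14, 16, 17, 18, 19, 20), so 11 of 20 match: 11/20 = 55%.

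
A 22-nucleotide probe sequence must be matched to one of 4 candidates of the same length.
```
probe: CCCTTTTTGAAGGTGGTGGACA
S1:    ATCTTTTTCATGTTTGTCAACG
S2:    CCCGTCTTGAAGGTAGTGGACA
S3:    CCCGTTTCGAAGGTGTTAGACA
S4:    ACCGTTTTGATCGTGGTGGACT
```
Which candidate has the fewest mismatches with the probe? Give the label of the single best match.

S1 differs at 9 bases; S2 differs at 3 bases; S3 differs at 4 bases; S4 differs at 5 bases. The closest is S2.

S2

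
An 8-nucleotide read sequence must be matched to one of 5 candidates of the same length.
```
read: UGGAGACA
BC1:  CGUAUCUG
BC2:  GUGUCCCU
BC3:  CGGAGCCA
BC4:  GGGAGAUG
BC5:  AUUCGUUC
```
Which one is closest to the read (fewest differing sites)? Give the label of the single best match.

Hamming distances to read — BC1: 6; BC2: 6; BC3: 2; BC4: 3; BC5: 7.
Smallest is BC3 with 2 mismatches.

BC3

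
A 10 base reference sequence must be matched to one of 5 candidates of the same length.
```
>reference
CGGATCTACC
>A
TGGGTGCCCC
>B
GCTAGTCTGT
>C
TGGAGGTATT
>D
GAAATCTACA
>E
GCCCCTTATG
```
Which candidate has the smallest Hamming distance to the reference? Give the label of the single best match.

D

Hamming distances to reference — A: 5; B: 9; C: 5; D: 4; E: 8.
Smallest is D with 4 mismatches.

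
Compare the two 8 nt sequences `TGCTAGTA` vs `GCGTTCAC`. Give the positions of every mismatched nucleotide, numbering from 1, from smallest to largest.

1, 2, 3, 5, 6, 7, 8

Differences at position 1 (T→G), position 2 (G→C), position 3 (C→G), position 5 (A→T), position 6 (G→C), position 7 (T→A), position 8 (A→C).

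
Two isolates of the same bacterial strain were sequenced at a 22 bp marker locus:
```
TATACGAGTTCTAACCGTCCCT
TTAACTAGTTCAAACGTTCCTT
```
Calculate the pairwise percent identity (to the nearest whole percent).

7 positions differ (2, 3, 6, 12, 16, 17, 21), so 15 of 22 match: 15/22 = 68.18%.

68%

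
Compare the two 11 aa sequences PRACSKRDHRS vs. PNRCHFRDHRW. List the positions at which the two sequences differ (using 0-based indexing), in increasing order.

1, 2, 4, 5, 10

Scanning 0-based: 1: R/N; 2: A/R; 4: S/H; 5: K/F; 10: S/W.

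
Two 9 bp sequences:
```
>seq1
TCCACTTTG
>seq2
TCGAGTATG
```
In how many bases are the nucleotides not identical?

3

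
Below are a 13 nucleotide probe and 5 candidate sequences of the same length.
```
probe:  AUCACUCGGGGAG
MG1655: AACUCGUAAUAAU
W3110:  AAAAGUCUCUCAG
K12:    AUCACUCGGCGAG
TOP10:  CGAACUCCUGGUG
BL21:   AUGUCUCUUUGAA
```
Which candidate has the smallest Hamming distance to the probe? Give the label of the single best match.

K12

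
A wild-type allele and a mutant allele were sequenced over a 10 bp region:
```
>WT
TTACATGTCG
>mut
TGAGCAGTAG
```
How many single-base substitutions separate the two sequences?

5

Mismatches (1-based): base 2: T→G; base 4: C→G; base 5: A→C; base 6: T→A; base 9: C→A.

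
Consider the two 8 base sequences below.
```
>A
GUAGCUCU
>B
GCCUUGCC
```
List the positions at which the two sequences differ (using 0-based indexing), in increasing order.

Differences at position 1 (U→C), position 2 (A→C), position 3 (G→U), position 4 (C→U), position 5 (U→G), position 7 (U→C).

1, 2, 3, 4, 5, 7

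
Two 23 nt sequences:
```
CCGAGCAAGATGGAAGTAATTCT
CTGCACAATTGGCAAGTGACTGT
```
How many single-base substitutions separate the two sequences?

10

The sequences differ at positions 2, 4, 5, 9, 10, 11, 13, 18, 20, 22 (1-based) — 10 in total.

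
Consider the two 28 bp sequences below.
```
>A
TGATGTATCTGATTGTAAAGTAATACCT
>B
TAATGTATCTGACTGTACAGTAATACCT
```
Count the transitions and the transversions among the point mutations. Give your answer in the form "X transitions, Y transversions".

Transitions (purine↔purine or pyrimidine↔pyrimidine): 2 G→A, 13 T→C.
Transversions (purine↔pyrimidine): 18 A→C.

2 transitions, 1 transversion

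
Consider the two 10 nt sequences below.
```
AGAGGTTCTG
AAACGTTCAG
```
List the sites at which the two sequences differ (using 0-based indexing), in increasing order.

1, 3, 8

Scanning 0-based: 1: G/A; 3: G/C; 8: T/A.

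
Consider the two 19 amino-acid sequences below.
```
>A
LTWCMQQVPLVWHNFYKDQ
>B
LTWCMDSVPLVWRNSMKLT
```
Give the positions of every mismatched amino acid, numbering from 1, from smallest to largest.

6, 7, 13, 15, 16, 18, 19

Scanning 1-based: 6: Q/D; 7: Q/S; 13: H/R; 15: F/S; 16: Y/M; 18: D/L; 19: Q/T.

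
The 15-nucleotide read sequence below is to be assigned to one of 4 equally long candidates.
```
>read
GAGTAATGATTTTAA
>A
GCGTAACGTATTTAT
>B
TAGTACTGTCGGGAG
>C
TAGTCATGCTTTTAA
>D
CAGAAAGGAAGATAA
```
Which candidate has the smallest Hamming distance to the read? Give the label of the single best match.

C

Hamming distances to read — A: 5; B: 8; C: 3; D: 6.
Smallest is C with 3 mismatches.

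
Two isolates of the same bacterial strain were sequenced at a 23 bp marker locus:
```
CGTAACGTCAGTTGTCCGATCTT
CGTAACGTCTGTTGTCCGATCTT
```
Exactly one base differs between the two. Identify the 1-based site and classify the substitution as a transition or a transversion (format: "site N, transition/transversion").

The sequences differ only at site 10: A→T (purine→pyrimidine), a transversion.

site 10, transversion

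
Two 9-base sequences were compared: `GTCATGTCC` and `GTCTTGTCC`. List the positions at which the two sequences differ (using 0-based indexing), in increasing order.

3

Differences at position 3 (A→T).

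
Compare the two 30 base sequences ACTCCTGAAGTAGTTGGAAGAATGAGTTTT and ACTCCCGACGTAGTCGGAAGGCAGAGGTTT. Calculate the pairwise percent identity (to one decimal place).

76.7%

7 positions differ (6, 9, 15, 21, 22, 23, 27), so 23 of 30 match: 23/30 = 76.67%.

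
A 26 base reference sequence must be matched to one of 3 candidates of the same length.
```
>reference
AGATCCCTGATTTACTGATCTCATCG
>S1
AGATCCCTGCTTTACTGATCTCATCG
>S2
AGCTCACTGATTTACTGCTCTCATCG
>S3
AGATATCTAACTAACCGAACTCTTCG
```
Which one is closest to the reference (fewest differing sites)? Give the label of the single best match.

S1 differs at 1 site; S2 differs at 3 sites; S3 differs at 8 sites. The closest is S1.

S1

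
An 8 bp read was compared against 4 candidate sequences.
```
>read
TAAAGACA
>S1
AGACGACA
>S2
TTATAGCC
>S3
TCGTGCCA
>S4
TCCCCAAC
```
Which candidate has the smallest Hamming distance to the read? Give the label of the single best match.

S1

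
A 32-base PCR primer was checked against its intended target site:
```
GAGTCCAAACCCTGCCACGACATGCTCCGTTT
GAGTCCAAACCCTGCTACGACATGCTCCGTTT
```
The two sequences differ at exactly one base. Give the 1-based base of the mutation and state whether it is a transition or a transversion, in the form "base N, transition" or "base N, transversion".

Base 16 changes C→T. C is a pyrimidine and T is a pyrimidine, so this is a transition.

base 16, transition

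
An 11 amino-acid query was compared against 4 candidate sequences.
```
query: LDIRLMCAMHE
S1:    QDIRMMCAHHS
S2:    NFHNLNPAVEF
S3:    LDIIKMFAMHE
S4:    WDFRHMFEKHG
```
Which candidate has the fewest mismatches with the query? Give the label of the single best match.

S3

S1 differs at 4 positions; S2 differs at 9 positions; S3 differs at 3 positions; S4 differs at 7 positions. The closest is S3.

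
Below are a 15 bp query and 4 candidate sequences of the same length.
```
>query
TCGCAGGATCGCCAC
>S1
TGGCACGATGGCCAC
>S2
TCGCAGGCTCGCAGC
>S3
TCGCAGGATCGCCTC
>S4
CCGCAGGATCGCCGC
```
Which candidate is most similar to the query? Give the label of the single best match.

S3

Hamming distances to query — S1: 3; S2: 3; S3: 1; S4: 2.
Smallest is S3 with 1 mismatch.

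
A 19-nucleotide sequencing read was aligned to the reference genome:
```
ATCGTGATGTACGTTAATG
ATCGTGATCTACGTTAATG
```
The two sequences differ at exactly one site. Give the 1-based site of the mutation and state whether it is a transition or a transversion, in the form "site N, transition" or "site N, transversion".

Site 9 changes G→C. G is a purine and C is a pyrimidine, so this is a transversion.

site 9, transversion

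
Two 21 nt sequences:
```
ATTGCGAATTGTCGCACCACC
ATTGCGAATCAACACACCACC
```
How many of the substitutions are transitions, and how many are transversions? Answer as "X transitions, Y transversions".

Mismatches (1-based):
site 10: T→C (pyrimidine→pyrimidine, transition)
site 11: G→A (purine→purine, transition)
site 12: T→A (pyrimidine→purine, transversion)
site 14: G→A (purine→purine, transition)

3 transitions, 1 transversion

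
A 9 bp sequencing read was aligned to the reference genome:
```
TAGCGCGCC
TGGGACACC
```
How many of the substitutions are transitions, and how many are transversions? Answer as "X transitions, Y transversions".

3 transitions, 1 transversion

Transitions (purine↔purine or pyrimidine↔pyrimidine): 2 A→G, 5 G→A, 7 G→A.
Transversions (purine↔pyrimidine): 4 C→G.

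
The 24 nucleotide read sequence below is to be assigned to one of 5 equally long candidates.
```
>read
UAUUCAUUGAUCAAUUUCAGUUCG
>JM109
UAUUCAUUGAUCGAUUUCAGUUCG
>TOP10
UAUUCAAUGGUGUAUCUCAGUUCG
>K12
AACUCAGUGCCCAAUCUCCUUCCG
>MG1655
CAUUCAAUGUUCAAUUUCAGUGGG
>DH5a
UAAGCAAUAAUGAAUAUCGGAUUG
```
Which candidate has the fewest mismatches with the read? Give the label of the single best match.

JM109 differs at 1 site; TOP10 differs at 5 sites; K12 differs at 9 sites; MG1655 differs at 5 sites; DH5a differs at 9 sites. The closest is JM109.

JM109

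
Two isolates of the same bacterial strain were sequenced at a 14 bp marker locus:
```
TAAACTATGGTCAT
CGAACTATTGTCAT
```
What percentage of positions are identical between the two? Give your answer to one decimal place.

78.6%

Mismatches at positions 1, 2, 9 (1-based): 3 of 14.
Identical positions: 11/14 = 78.57% → 78.6%.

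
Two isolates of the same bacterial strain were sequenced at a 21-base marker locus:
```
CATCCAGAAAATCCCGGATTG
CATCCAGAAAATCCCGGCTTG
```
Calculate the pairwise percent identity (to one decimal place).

95.2%

1 position differs (18), so 20 of 21 match: 20/21 = 95.24%.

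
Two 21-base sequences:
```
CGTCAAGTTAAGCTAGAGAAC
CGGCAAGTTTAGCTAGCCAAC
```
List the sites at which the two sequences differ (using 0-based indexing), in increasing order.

2, 9, 16, 17

Scanning 0-based: 2: T/G; 9: A/T; 16: A/C; 17: G/C.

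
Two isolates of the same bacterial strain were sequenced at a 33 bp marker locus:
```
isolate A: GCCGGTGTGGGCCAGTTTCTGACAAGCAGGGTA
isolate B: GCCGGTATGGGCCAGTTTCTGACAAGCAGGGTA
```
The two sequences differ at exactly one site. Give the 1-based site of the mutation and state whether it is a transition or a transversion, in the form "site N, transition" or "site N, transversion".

The sequences differ only at site 7: G→A (purine→purine), a transition.

site 7, transition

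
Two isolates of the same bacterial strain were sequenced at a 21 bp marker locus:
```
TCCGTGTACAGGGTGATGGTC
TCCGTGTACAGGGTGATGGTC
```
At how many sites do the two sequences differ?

0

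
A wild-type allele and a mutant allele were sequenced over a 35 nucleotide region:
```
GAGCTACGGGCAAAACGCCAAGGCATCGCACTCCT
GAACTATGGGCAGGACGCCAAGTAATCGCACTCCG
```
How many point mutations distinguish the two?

The sequences differ at bases 3, 7, 13, 14, 23, 24, 35 (1-based) — 7 in total.

7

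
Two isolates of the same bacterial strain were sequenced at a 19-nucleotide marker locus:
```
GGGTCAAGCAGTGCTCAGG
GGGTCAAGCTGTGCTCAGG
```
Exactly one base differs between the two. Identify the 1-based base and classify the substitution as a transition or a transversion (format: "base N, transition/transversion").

The sequences differ only at base 10: A→T (purine→pyrimidine), a transversion.

base 10, transversion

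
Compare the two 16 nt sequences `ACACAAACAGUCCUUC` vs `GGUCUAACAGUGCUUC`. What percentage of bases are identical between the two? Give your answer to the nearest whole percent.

69%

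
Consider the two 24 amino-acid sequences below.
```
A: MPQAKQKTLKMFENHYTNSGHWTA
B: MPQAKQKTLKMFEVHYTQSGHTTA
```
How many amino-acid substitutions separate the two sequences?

The sequences differ at positions 14, 18, 22 (1-based) — 3 in total.

3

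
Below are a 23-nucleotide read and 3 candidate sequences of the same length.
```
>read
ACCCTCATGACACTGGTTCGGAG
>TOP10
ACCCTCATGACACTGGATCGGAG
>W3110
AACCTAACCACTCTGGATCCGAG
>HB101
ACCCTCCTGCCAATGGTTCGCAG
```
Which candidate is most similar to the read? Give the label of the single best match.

TOP10 differs at 1 position; W3110 differs at 7 positions; HB101 differs at 4 positions. The closest is TOP10.

TOP10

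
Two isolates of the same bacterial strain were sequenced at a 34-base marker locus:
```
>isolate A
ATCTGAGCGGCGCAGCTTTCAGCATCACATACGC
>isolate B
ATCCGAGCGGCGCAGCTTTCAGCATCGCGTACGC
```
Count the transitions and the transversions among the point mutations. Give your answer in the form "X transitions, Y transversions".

3 transitions, 0 transversions

Mismatches (1-based):
site 4: T→C (pyrimidine→pyrimidine, transition)
site 27: A→G (purine→purine, transition)
site 29: A→G (purine→purine, transition)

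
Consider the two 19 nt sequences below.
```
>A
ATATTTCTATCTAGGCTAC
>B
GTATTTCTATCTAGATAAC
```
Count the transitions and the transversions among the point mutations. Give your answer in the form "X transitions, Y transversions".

3 transitions, 1 transversion

Mismatches (1-based):
site 1: A→G (purine→purine, transition)
site 15: G→A (purine→purine, transition)
site 16: C→T (pyrimidine→pyrimidine, transition)
site 17: T→A (pyrimidine→purine, transversion)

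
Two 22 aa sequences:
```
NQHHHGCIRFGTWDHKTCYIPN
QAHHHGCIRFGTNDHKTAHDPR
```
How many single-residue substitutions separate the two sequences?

Comparing position by position, 7 residues differ: 1 (N/Q), 2 (Q/A), 13 (W/N), 18 (C/A), 19 (Y/H), 20 (I/D), 22 (N/R).

7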